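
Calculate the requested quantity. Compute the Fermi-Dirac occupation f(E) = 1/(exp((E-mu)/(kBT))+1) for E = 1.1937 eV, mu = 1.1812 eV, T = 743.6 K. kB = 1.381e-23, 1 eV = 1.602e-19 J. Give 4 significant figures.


Step 1: (E - mu) = 1.1937 - 1.1812 = 0.0125 eV
Step 2: Convert: (E-mu)*eV = 2.002e-21 J
Step 3: x = (E-mu)*eV/(kB*T) = 0.195
Step 4: f = 1/(exp(0.195)+1) = 0.4514

0.4514


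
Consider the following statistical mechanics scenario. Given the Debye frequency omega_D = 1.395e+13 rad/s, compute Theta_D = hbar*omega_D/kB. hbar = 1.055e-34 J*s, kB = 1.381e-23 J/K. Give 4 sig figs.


Step 1: hbar*omega_D = 1.055e-34 * 1.395e+13 = 1.472e-21 J
Step 2: Theta_D = 1.472e-21 / 1.381e-23
Step 3: Theta_D = 106.6 K

106.6


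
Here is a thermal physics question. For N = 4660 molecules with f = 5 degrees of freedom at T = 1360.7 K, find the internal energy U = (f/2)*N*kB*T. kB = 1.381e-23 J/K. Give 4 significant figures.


Step 1: f/2 = 5/2 = 2.5
Step 2: N*kB*T = 4660*1.381e-23*1360.7 = 8.757e-17
Step 3: U = 2.5 * 8.757e-17 = 2.189e-16 J

2.189e-16


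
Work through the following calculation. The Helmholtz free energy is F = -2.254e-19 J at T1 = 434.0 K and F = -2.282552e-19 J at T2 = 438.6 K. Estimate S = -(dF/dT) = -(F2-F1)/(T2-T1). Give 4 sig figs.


Step 1: dF = F2 - F1 = -2.282552e-19 - (-2.254e-19) = -2.8552e-21 J
Step 2: dT = T2 - T1 = 438.6 - 434.0 = 4.6 K
Step 3: S = -dF/dT = -(-2.8552e-21)/4.6 = 6.207e-22 J/K

6.207e-22


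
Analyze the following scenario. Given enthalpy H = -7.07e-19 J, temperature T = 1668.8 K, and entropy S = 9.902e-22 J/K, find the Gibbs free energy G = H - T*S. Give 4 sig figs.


Step 1: T*S = 1668.8 * 9.902e-22 = 1.652e-18 J
Step 2: G = H - T*S = -7.07e-19 - 1.652e-18
Step 3: G = -2.359e-18 J

-2.359e-18


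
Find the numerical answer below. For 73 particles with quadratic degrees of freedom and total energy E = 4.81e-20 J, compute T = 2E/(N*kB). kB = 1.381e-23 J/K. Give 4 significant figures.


Step 1: Numerator = 2*E = 2*4.81e-20 = 9.62e-20 J
Step 2: Denominator = N*kB = 73*1.381e-23 = 1.008e-21
Step 3: T = 9.62e-20 / 1.008e-21 = 95.42 K

95.42


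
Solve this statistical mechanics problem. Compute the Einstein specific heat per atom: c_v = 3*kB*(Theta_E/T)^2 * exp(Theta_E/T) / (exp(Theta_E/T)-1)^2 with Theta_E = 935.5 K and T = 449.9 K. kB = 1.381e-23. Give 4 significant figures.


Step 1: x = Theta_E/T = 935.5/449.9 = 2.079
Step 2: x^2 = 4.324
Step 3: exp(x) = 7.999
Step 4: c_v = 3*1.381e-23*4.324*7.999/(7.999-1)^2 = 2.925e-23

2.925e-23


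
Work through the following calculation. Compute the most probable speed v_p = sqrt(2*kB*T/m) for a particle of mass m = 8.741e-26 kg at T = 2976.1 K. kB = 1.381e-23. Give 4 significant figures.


Step 1: Numerator = 2*kB*T = 2*1.381e-23*2976.1 = 8.22e-20
Step 2: Ratio = 8.22e-20 / 8.741e-26 = 9.404e+05
Step 3: v_p = sqrt(9.404e+05) = 969.7 m/s

969.7


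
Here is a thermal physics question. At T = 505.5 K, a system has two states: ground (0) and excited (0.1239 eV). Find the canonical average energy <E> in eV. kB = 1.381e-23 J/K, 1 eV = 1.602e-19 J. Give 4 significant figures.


Step 1: beta*E = 0.1239*1.602e-19/(1.381e-23*505.5) = 2.843
Step 2: exp(-beta*E) = 0.05823
Step 3: <E> = 0.1239*0.05823/(1+0.05823) = 0.006818 eV

0.006818


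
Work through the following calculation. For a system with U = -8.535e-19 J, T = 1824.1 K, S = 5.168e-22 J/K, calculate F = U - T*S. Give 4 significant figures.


Step 1: T*S = 1824.1 * 5.168e-22 = 9.427e-19 J
Step 2: F = U - T*S = -8.535e-19 - 9.427e-19
Step 3: F = -1.796e-18 J

-1.796e-18


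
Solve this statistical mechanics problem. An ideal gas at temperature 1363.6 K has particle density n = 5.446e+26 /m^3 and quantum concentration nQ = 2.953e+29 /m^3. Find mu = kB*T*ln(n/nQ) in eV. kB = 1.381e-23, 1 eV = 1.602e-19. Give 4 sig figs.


Step 1: n/nQ = 5.446e+26/2.953e+29 = 0.001844
Step 2: ln(n/nQ) = -6.296
Step 3: mu = kB*T*ln(n/nQ) = 1.883e-20*-6.296 = -1.186e-19 J
Step 4: Convert to eV: -1.186e-19/1.602e-19 = -0.7401 eV

-0.7401


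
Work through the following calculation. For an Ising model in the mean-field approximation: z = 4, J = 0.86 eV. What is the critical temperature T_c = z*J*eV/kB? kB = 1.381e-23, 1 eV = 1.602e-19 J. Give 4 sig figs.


Step 1: z*J = 4*0.86 = 3.44 eV
Step 2: Convert to Joules: 3.44*1.602e-19 = 5.511e-19 J
Step 3: T_c = 5.511e-19 / 1.381e-23 = 3.99e+04 K

3.99e+04


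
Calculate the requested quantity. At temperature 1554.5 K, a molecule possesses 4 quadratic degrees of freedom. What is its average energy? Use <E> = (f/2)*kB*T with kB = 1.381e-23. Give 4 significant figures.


Step 1: f/2 = 4/2 = 2
Step 2: kB*T = 1.381e-23 * 1554.5 = 2.147e-20
Step 3: <E> = 2 * 2.147e-20 = 4.294e-20 J

4.294e-20


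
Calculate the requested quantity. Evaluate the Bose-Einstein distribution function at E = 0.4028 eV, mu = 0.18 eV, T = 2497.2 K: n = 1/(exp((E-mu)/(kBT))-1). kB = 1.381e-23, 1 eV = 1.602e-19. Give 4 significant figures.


Step 1: (E - mu) = 0.2228 eV
Step 2: x = (E-mu)*eV/(kB*T) = 0.2228*1.602e-19/(1.381e-23*2497.2) = 1.035
Step 3: exp(x) = 2.815
Step 4: n = 1/(exp(x)-1) = 0.551

0.551


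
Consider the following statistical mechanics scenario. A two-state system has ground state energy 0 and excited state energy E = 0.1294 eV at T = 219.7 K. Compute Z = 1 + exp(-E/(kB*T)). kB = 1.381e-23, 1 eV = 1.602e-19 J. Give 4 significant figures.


Step 1: Compute beta*E = E*eV/(kB*T) = 0.1294*1.602e-19/(1.381e-23*219.7) = 6.832
Step 2: exp(-beta*E) = exp(-6.832) = 0.001078
Step 3: Z = 1 + 0.001078 = 1.001

1.001


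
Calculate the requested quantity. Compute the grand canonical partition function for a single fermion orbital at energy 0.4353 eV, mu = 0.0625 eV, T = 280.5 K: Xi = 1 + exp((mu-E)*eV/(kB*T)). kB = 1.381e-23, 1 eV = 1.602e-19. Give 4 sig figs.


Step 1: (mu - E) = 0.0625 - 0.4353 = -0.3728 eV
Step 2: x = (mu-E)*eV/(kB*T) = -0.3728*1.602e-19/(1.381e-23*280.5) = -15.42
Step 3: exp(x) = 2.015e-07
Step 4: Xi = 1 + 2.015e-07 = 1

1


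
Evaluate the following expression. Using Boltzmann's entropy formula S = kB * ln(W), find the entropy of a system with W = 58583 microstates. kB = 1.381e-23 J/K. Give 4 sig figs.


Step 1: ln(W) = ln(58583) = 10.98
Step 2: S = kB * ln(W) = 1.381e-23 * 10.98
Step 3: S = 1.516e-22 J/K

1.516e-22


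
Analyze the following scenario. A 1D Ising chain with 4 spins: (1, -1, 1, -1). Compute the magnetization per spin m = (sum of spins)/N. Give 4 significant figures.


Step 1: Count up spins (+1): 2, down spins (-1): 2
Step 2: Total magnetization M = 2 - 2 = 0
Step 3: m = M/N = 0/4 = 0

0


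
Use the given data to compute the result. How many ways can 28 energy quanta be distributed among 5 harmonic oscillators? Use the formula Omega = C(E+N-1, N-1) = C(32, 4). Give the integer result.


Step 1: Use binomial coefficient C(32, 4)
Step 2: Numerator = 32! / 28!
Step 3: Denominator = 4!
Step 4: Omega = 35960

35960


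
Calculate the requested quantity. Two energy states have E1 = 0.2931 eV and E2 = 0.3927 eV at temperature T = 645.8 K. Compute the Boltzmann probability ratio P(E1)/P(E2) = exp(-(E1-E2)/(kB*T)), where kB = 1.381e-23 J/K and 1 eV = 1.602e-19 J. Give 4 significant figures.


Step 1: Compute energy difference dE = E1 - E2 = 0.2931 - 0.3927 = -0.0996 eV
Step 2: Convert to Joules: dE_J = -0.0996 * 1.602e-19 = -1.596e-20 J
Step 3: Compute exponent = -dE_J / (kB * T) = -(-1.596e-20) / (1.381e-23 * 645.8) = 1.789
Step 4: P(E1)/P(E2) = exp(1.789) = 5.984

5.984


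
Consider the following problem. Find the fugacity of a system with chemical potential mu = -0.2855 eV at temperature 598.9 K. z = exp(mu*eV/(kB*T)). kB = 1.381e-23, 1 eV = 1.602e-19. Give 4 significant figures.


Step 1: Convert mu to Joules: -0.2855*1.602e-19 = -4.574e-20 J
Step 2: kB*T = 1.381e-23*598.9 = 8.271e-21 J
Step 3: mu/(kB*T) = -5.53
Step 4: z = exp(-5.53) = 0.003966

0.003966


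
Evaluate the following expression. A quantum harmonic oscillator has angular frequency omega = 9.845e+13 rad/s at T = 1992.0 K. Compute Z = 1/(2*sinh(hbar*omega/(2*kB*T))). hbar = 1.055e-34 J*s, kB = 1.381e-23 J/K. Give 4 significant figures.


Step 1: Compute x = hbar*omega/(kB*T) = 1.055e-34*9.845e+13/(1.381e-23*1992.0) = 0.3776
Step 2: x/2 = 0.1888
Step 3: sinh(x/2) = 0.1899
Step 4: Z = 1/(2*0.1899) = 2.633

2.633


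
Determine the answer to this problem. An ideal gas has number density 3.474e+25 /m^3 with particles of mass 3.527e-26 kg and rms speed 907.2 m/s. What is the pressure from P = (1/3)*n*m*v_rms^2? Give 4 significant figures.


Step 1: v_rms^2 = 907.2^2 = 8.23e+05
Step 2: n*m = 3.474e+25*3.527e-26 = 1.225
Step 3: P = (1/3)*1.225*8.23e+05 = 3.361e+05 Pa

3.361e+05


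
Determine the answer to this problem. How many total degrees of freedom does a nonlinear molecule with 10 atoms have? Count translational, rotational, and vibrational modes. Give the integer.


Step 1: Translational DOF = 3
Step 2: Rotational DOF (nonlinear) = 3
Step 3: Vibrational DOF = 3*10 - 6 = 24
Step 4: Total = 3 + 3 + 24 = 30

30


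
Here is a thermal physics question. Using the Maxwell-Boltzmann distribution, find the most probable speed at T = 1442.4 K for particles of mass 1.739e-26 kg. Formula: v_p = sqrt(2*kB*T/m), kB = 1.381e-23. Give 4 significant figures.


Step 1: Numerator = 2*kB*T = 2*1.381e-23*1442.4 = 3.984e-20
Step 2: Ratio = 3.984e-20 / 1.739e-26 = 2.291e+06
Step 3: v_p = sqrt(2.291e+06) = 1514 m/s

1514


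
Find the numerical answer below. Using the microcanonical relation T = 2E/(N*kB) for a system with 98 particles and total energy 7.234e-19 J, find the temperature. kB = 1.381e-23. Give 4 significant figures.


Step 1: Numerator = 2*E = 2*7.234e-19 = 1.447e-18 J
Step 2: Denominator = N*kB = 98*1.381e-23 = 1.353e-21
Step 3: T = 1.447e-18 / 1.353e-21 = 1069 K

1069


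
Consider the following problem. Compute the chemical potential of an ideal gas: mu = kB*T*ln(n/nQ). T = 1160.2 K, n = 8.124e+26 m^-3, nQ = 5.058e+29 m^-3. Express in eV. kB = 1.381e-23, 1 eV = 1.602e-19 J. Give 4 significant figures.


Step 1: n/nQ = 8.124e+26/5.058e+29 = 0.001606
Step 2: ln(n/nQ) = -6.434
Step 3: mu = kB*T*ln(n/nQ) = 1.602e-20*-6.434 = -1.031e-19 J
Step 4: Convert to eV: -1.031e-19/1.602e-19 = -0.6435 eV

-0.6435


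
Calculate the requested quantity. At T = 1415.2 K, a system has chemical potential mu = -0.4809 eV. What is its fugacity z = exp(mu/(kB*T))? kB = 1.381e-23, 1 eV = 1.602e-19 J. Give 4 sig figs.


Step 1: Convert mu to Joules: -0.4809*1.602e-19 = -7.704e-20 J
Step 2: kB*T = 1.381e-23*1415.2 = 1.954e-20 J
Step 3: mu/(kB*T) = -3.942
Step 4: z = exp(-3.942) = 0.01941

0.01941


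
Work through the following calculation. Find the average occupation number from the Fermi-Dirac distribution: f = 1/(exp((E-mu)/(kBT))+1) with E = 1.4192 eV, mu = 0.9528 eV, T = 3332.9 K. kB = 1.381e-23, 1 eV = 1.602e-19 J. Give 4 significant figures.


Step 1: (E - mu) = 1.4192 - 0.9528 = 0.4664 eV
Step 2: Convert: (E-mu)*eV = 7.472e-20 J
Step 3: x = (E-mu)*eV/(kB*T) = 1.623
Step 4: f = 1/(exp(1.623)+1) = 0.1647

0.1647


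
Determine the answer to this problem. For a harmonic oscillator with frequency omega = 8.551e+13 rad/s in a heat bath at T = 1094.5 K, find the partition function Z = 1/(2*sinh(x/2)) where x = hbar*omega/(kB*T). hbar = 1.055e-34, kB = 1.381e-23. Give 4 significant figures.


Step 1: Compute x = hbar*omega/(kB*T) = 1.055e-34*8.551e+13/(1.381e-23*1094.5) = 0.5968
Step 2: x/2 = 0.2984
Step 3: sinh(x/2) = 0.3029
Step 4: Z = 1/(2*0.3029) = 1.651

1.651


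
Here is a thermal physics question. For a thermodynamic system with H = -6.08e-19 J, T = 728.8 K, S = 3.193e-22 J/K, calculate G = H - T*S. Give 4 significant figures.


Step 1: T*S = 728.8 * 3.193e-22 = 2.327e-19 J
Step 2: G = H - T*S = -6.08e-19 - 2.327e-19
Step 3: G = -8.407e-19 J

-8.407e-19


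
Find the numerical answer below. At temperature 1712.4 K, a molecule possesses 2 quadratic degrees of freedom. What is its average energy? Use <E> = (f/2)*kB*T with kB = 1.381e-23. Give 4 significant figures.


Step 1: f/2 = 2/2 = 1
Step 2: kB*T = 1.381e-23 * 1712.4 = 2.365e-20
Step 3: <E> = 1 * 2.365e-20 = 2.365e-20 J

2.365e-20


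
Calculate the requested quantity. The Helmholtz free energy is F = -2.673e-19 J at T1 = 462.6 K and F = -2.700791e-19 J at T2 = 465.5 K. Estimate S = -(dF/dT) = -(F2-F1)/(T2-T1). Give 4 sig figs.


Step 1: dF = F2 - F1 = -2.700791e-19 - (-2.673e-19) = -2.7791e-21 J
Step 2: dT = T2 - T1 = 465.5 - 462.6 = 2.9 K
Step 3: S = -dF/dT = -(-2.7791e-21)/2.9 = 9.583e-22 J/K

9.583e-22


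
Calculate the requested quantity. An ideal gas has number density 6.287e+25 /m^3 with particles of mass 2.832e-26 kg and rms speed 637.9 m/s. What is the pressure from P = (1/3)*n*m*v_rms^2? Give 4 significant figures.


Step 1: v_rms^2 = 637.9^2 = 4.069e+05
Step 2: n*m = 6.287e+25*2.832e-26 = 1.78
Step 3: P = (1/3)*1.78*4.069e+05 = 2.415e+05 Pa

2.415e+05


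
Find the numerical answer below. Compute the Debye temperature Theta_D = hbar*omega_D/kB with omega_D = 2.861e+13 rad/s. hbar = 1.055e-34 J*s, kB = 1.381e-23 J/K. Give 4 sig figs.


Step 1: hbar*omega_D = 1.055e-34 * 2.861e+13 = 3.018e-21 J
Step 2: Theta_D = 3.018e-21 / 1.381e-23
Step 3: Theta_D = 218.6 K

218.6


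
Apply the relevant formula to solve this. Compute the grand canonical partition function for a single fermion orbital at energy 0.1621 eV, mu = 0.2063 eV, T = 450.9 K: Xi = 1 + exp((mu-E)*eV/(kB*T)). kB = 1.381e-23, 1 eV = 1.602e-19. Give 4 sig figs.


Step 1: (mu - E) = 0.2063 - 0.1621 = 0.0442 eV
Step 2: x = (mu-E)*eV/(kB*T) = 0.0442*1.602e-19/(1.381e-23*450.9) = 1.137
Step 3: exp(x) = 3.118
Step 4: Xi = 1 + 3.118 = 4.118

4.118


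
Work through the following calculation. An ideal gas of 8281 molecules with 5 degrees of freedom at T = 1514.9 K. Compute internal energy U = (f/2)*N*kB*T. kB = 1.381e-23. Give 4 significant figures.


Step 1: f/2 = 5/2 = 2.5
Step 2: N*kB*T = 8281*1.381e-23*1514.9 = 1.732e-16
Step 3: U = 2.5 * 1.732e-16 = 4.331e-16 J

4.331e-16


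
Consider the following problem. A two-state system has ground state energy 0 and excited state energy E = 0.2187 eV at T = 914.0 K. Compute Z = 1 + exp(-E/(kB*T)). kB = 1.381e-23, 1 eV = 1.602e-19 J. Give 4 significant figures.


Step 1: Compute beta*E = E*eV/(kB*T) = 0.2187*1.602e-19/(1.381e-23*914.0) = 2.776
Step 2: exp(-beta*E) = exp(-2.776) = 0.06231
Step 3: Z = 1 + 0.06231 = 1.062

1.062


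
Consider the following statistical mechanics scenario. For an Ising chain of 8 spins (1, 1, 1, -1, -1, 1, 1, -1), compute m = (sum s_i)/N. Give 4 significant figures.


Step 1: Count up spins (+1): 5, down spins (-1): 3
Step 2: Total magnetization M = 5 - 3 = 2
Step 3: m = M/N = 2/8 = 0.25

0.25


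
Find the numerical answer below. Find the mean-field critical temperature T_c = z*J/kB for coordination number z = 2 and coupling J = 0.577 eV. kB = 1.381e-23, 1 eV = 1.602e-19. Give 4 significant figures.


Step 1: z*J = 2*0.577 = 1.154 eV
Step 2: Convert to Joules: 1.154*1.602e-19 = 1.849e-19 J
Step 3: T_c = 1.849e-19 / 1.381e-23 = 1.339e+04 K

1.339e+04


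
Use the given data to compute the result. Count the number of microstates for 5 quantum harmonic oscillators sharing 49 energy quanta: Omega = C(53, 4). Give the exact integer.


Step 1: Use binomial coefficient C(53, 4)
Step 2: Numerator = 53! / 49!
Step 3: Denominator = 4!
Step 4: Omega = 292825

292825


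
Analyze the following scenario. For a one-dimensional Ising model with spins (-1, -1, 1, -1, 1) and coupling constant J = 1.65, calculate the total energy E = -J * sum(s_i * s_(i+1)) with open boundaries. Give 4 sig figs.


Step 1: Nearest-neighbor products: 1, -1, -1, -1
Step 2: Sum of products = -2
Step 3: E = -1.65 * -2 = 3.3

3.3


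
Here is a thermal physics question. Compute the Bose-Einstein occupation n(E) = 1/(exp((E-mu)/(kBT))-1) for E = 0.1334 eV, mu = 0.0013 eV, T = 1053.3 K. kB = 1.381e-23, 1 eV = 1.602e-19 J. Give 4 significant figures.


Step 1: (E - mu) = 0.1321 eV
Step 2: x = (E-mu)*eV/(kB*T) = 0.1321*1.602e-19/(1.381e-23*1053.3) = 1.455
Step 3: exp(x) = 4.284
Step 4: n = 1/(exp(x)-1) = 0.3045

0.3045


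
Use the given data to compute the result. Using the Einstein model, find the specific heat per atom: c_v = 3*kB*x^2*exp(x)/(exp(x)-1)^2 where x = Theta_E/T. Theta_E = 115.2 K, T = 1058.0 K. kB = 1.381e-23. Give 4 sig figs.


Step 1: x = Theta_E/T = 115.2/1058.0 = 0.1089
Step 2: x^2 = 0.01186
Step 3: exp(x) = 1.115
Step 4: c_v = 3*1.381e-23*0.01186*1.115/(1.115-1)^2 = 4.139e-23

4.139e-23


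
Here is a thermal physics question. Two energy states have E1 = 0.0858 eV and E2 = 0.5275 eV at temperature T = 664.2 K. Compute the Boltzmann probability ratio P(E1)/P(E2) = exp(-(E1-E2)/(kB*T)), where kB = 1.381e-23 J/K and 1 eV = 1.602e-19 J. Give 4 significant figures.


Step 1: Compute energy difference dE = E1 - E2 = 0.0858 - 0.5275 = -0.4417 eV
Step 2: Convert to Joules: dE_J = -0.4417 * 1.602e-19 = -7.076e-20 J
Step 3: Compute exponent = -dE_J / (kB * T) = -(-7.076e-20) / (1.381e-23 * 664.2) = 7.714
Step 4: P(E1)/P(E2) = exp(7.714) = 2240

2240


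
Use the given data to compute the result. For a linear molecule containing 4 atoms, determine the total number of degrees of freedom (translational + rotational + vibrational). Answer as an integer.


Step 1: Translational DOF = 3
Step 2: Rotational DOF (linear) = 2
Step 3: Vibrational DOF = 3*4 - 5 = 7
Step 4: Total = 3 + 2 + 7 = 12

12


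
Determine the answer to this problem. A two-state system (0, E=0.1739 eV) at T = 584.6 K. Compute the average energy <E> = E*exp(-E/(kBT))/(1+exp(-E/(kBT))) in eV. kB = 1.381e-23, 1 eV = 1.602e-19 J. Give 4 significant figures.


Step 1: beta*E = 0.1739*1.602e-19/(1.381e-23*584.6) = 3.451
Step 2: exp(-beta*E) = 0.03172
Step 3: <E> = 0.1739*0.03172/(1+0.03172) = 0.005347 eV

0.005347


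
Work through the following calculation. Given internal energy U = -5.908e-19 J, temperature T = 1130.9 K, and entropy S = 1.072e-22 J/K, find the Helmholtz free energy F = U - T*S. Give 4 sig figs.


Step 1: T*S = 1130.9 * 1.072e-22 = 1.212e-19 J
Step 2: F = U - T*S = -5.908e-19 - 1.212e-19
Step 3: F = -7.12e-19 J

-7.12e-19


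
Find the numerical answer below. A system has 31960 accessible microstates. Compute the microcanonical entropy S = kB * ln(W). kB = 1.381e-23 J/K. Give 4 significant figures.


Step 1: ln(W) = ln(31960) = 10.37
Step 2: S = kB * ln(W) = 1.381e-23 * 10.37
Step 3: S = 1.432e-22 J/K

1.432e-22


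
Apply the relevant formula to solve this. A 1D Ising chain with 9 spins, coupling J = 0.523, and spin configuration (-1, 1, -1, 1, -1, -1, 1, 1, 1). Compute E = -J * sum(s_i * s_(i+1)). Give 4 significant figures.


Step 1: Nearest-neighbor products: -1, -1, -1, -1, 1, -1, 1, 1
Step 2: Sum of products = -2
Step 3: E = -0.523 * -2 = 1.046

1.046


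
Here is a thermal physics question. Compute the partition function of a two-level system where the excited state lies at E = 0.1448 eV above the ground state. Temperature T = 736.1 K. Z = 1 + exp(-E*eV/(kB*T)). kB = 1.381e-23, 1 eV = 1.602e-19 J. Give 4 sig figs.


Step 1: Compute beta*E = E*eV/(kB*T) = 0.1448*1.602e-19/(1.381e-23*736.1) = 2.282
Step 2: exp(-beta*E) = exp(-2.282) = 0.1021
Step 3: Z = 1 + 0.1021 = 1.102

1.102


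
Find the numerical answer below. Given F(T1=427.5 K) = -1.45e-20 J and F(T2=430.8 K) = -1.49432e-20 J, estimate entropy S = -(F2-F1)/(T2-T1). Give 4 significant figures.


Step 1: dF = F2 - F1 = -1.49432e-20 - (-1.45e-20) = -4.432e-22 J
Step 2: dT = T2 - T1 = 430.8 - 427.5 = 3.3 K
Step 3: S = -dF/dT = -(-4.432e-22)/3.3 = 1.343e-22 J/K

1.343e-22


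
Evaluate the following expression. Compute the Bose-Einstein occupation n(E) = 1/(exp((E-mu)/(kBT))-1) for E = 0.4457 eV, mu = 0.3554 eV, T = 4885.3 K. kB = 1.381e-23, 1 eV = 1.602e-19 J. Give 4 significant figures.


Step 1: (E - mu) = 0.0903 eV
Step 2: x = (E-mu)*eV/(kB*T) = 0.0903*1.602e-19/(1.381e-23*4885.3) = 0.2144
Step 3: exp(x) = 1.239
Step 4: n = 1/(exp(x)-1) = 4.182

4.182


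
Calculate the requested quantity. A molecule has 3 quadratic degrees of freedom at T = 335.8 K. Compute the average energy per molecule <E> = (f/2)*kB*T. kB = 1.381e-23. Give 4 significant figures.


Step 1: f/2 = 3/2 = 1.5
Step 2: kB*T = 1.381e-23 * 335.8 = 4.637e-21
Step 3: <E> = 1.5 * 4.637e-21 = 6.956e-21 J

6.956e-21


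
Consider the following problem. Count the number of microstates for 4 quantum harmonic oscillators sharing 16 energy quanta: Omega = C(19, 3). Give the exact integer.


Step 1: Use binomial coefficient C(19, 3)
Step 2: Numerator = 19! / 16!
Step 3: Denominator = 3!
Step 4: Omega = 969

969


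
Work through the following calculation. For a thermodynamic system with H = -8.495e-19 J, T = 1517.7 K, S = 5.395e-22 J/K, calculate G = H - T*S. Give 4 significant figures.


Step 1: T*S = 1517.7 * 5.395e-22 = 8.188e-19 J
Step 2: G = H - T*S = -8.495e-19 - 8.188e-19
Step 3: G = -1.668e-18 J

-1.668e-18


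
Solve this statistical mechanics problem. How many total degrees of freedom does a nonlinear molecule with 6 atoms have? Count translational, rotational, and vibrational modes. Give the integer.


Step 1: Translational DOF = 3
Step 2: Rotational DOF (nonlinear) = 3
Step 3: Vibrational DOF = 3*6 - 6 = 12
Step 4: Total = 3 + 3 + 12 = 18

18


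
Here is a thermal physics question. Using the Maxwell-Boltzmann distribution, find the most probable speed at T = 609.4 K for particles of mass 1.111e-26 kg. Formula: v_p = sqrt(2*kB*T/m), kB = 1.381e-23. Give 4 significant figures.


Step 1: Numerator = 2*kB*T = 2*1.381e-23*609.4 = 1.683e-20
Step 2: Ratio = 1.683e-20 / 1.111e-26 = 1.515e+06
Step 3: v_p = sqrt(1.515e+06) = 1231 m/s

1231


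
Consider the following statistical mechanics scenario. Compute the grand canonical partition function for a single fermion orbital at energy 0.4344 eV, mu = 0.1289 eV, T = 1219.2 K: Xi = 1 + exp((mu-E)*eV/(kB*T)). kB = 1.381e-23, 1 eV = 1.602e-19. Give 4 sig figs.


Step 1: (mu - E) = 0.1289 - 0.4344 = -0.3055 eV
Step 2: x = (mu-E)*eV/(kB*T) = -0.3055*1.602e-19/(1.381e-23*1219.2) = -2.907
Step 3: exp(x) = 0.05465
Step 4: Xi = 1 + 0.05465 = 1.055

1.055


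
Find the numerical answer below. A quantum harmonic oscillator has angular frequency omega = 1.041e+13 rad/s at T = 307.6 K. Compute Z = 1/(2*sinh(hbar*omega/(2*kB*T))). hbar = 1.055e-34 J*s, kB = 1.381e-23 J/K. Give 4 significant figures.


Step 1: Compute x = hbar*omega/(kB*T) = 1.055e-34*1.041e+13/(1.381e-23*307.6) = 0.2585
Step 2: x/2 = 0.1293
Step 3: sinh(x/2) = 0.1296
Step 4: Z = 1/(2*0.1296) = 3.857

3.857


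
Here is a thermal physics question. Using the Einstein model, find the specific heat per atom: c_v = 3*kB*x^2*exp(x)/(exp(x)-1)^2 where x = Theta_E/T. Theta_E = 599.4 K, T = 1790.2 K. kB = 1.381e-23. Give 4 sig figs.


Step 1: x = Theta_E/T = 599.4/1790.2 = 0.3348
Step 2: x^2 = 0.1121
Step 3: exp(x) = 1.398
Step 4: c_v = 3*1.381e-23*0.1121*1.398/(1.398-1)^2 = 4.105e-23

4.105e-23


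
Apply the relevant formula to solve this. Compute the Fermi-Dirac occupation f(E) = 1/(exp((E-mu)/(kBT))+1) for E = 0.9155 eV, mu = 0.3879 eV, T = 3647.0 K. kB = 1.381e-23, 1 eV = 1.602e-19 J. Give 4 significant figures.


Step 1: (E - mu) = 0.9155 - 0.3879 = 0.5276 eV
Step 2: Convert: (E-mu)*eV = 8.452e-20 J
Step 3: x = (E-mu)*eV/(kB*T) = 1.678
Step 4: f = 1/(exp(1.678)+1) = 0.1573

0.1573


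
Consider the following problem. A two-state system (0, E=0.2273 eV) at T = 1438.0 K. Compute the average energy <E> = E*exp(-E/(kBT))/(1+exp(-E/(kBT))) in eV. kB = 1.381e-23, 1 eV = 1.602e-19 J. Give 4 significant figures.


Step 1: beta*E = 0.2273*1.602e-19/(1.381e-23*1438.0) = 1.834
Step 2: exp(-beta*E) = 0.1598
Step 3: <E> = 0.2273*0.1598/(1+0.1598) = 0.03132 eV

0.03132


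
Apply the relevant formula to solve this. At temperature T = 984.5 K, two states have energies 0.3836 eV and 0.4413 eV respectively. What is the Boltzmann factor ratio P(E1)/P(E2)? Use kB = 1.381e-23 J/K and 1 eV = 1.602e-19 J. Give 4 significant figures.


Step 1: Compute energy difference dE = E1 - E2 = 0.3836 - 0.4413 = -0.0577 eV
Step 2: Convert to Joules: dE_J = -0.0577 * 1.602e-19 = -9.244e-21 J
Step 3: Compute exponent = -dE_J / (kB * T) = -(-9.244e-21) / (1.381e-23 * 984.5) = 0.6799
Step 4: P(E1)/P(E2) = exp(0.6799) = 1.974

1.974


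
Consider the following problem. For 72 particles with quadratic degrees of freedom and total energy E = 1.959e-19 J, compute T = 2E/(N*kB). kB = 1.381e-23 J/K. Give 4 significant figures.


Step 1: Numerator = 2*E = 2*1.959e-19 = 3.918e-19 J
Step 2: Denominator = N*kB = 72*1.381e-23 = 9.943e-22
Step 3: T = 3.918e-19 / 9.943e-22 = 394 K

394


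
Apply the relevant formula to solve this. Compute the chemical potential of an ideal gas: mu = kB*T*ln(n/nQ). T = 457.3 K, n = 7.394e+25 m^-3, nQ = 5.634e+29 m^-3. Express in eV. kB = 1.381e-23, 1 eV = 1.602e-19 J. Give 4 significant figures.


Step 1: n/nQ = 7.394e+25/5.634e+29 = 0.0001312
Step 2: ln(n/nQ) = -8.938
Step 3: mu = kB*T*ln(n/nQ) = 6.315e-21*-8.938 = -5.645e-20 J
Step 4: Convert to eV: -5.645e-20/1.602e-19 = -0.3524 eV

-0.3524


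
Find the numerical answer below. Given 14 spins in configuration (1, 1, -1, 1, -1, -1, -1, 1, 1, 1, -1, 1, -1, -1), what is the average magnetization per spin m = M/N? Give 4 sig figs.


Step 1: Count up spins (+1): 7, down spins (-1): 7
Step 2: Total magnetization M = 7 - 7 = 0
Step 3: m = M/N = 0/14 = 0

0


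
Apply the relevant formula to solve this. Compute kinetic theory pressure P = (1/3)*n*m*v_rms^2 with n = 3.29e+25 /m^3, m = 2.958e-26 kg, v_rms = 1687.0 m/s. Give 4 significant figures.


Step 1: v_rms^2 = 1687.0^2 = 2.846e+06
Step 2: n*m = 3.29e+25*2.958e-26 = 0.9732
Step 3: P = (1/3)*0.9732*2.846e+06 = 9.232e+05 Pa

9.232e+05


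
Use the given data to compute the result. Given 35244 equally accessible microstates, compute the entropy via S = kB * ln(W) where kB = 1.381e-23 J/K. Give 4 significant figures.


Step 1: ln(W) = ln(35244) = 10.47
Step 2: S = kB * ln(W) = 1.381e-23 * 10.47
Step 3: S = 1.446e-22 J/K

1.446e-22


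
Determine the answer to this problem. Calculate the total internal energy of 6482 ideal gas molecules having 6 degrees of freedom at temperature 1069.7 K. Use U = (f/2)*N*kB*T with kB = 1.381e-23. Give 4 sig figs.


Step 1: f/2 = 6/2 = 3.0
Step 2: N*kB*T = 6482*1.381e-23*1069.7 = 9.576e-17
Step 3: U = 3.0 * 9.576e-17 = 2.873e-16 J

2.873e-16


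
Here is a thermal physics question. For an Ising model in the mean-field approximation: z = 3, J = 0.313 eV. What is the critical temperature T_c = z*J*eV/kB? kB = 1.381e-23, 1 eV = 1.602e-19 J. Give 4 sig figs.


Step 1: z*J = 3*0.313 = 0.939 eV
Step 2: Convert to Joules: 0.939*1.602e-19 = 1.504e-19 J
Step 3: T_c = 1.504e-19 / 1.381e-23 = 1.089e+04 K

1.089e+04


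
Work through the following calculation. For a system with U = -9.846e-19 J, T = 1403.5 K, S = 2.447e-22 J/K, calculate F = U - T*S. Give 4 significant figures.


Step 1: T*S = 1403.5 * 2.447e-22 = 3.434e-19 J
Step 2: F = U - T*S = -9.846e-19 - 3.434e-19
Step 3: F = -1.328e-18 J

-1.328e-18


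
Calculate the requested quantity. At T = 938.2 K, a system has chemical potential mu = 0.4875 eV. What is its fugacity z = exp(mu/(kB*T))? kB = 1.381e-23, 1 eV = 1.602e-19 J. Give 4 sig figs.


Step 1: Convert mu to Joules: 0.4875*1.602e-19 = 7.81e-20 J
Step 2: kB*T = 1.381e-23*938.2 = 1.296e-20 J
Step 3: mu/(kB*T) = 6.028
Step 4: z = exp(6.028) = 414.7

414.7


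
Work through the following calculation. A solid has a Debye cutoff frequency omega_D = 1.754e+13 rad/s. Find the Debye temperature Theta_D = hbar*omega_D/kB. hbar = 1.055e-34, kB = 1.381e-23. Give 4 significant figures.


Step 1: hbar*omega_D = 1.055e-34 * 1.754e+13 = 1.85e-21 J
Step 2: Theta_D = 1.85e-21 / 1.381e-23
Step 3: Theta_D = 134 K

134


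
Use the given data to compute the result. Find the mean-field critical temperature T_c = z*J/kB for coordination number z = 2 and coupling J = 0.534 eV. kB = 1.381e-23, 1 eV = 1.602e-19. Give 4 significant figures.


Step 1: z*J = 2*0.534 = 1.068 eV
Step 2: Convert to Joules: 1.068*1.602e-19 = 1.711e-19 J
Step 3: T_c = 1.711e-19 / 1.381e-23 = 1.239e+04 K

1.239e+04


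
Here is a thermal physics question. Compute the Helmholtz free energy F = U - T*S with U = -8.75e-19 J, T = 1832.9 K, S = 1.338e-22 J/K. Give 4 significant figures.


Step 1: T*S = 1832.9 * 1.338e-22 = 2.452e-19 J
Step 2: F = U - T*S = -8.75e-19 - 2.452e-19
Step 3: F = -1.12e-18 J

-1.12e-18


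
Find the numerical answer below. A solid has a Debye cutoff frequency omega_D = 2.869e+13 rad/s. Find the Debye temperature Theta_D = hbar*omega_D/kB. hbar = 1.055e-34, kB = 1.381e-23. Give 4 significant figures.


Step 1: hbar*omega_D = 1.055e-34 * 2.869e+13 = 3.027e-21 J
Step 2: Theta_D = 3.027e-21 / 1.381e-23
Step 3: Theta_D = 219.2 K

219.2


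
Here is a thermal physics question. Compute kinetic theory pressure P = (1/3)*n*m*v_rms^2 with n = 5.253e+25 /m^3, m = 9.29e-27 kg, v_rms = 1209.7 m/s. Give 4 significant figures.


Step 1: v_rms^2 = 1209.7^2 = 1.463e+06
Step 2: n*m = 5.253e+25*9.29e-27 = 0.488
Step 3: P = (1/3)*0.488*1.463e+06 = 2.38e+05 Pa

2.38e+05


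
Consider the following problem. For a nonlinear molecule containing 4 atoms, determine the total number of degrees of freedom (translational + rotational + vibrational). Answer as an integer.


Step 1: Translational DOF = 3
Step 2: Rotational DOF (nonlinear) = 3
Step 3: Vibrational DOF = 3*4 - 6 = 6
Step 4: Total = 3 + 3 + 6 = 12

12


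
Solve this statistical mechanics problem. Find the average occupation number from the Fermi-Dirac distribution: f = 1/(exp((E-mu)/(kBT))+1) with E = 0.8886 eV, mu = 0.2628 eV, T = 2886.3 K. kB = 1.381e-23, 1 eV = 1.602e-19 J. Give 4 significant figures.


Step 1: (E - mu) = 0.8886 - 0.2628 = 0.6258 eV
Step 2: Convert: (E-mu)*eV = 1.003e-19 J
Step 3: x = (E-mu)*eV/(kB*T) = 2.515
Step 4: f = 1/(exp(2.515)+1) = 0.0748

0.0748


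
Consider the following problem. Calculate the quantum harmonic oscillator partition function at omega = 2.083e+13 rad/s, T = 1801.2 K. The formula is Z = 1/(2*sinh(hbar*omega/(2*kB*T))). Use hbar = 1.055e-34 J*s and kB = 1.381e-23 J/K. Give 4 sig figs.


Step 1: Compute x = hbar*omega/(kB*T) = 1.055e-34*2.083e+13/(1.381e-23*1801.2) = 0.08835
Step 2: x/2 = 0.04417
Step 3: sinh(x/2) = 0.04419
Step 4: Z = 1/(2*0.04419) = 11.32

11.32


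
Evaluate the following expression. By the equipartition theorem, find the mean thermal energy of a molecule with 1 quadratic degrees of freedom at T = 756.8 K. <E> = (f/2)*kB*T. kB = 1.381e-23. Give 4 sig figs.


Step 1: f/2 = 1/2 = 0.5
Step 2: kB*T = 1.381e-23 * 756.8 = 1.045e-20
Step 3: <E> = 0.5 * 1.045e-20 = 5.226e-21 J

5.226e-21


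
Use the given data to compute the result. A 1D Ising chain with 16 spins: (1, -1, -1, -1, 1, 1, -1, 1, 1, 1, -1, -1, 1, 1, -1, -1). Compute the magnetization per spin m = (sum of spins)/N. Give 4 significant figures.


Step 1: Count up spins (+1): 8, down spins (-1): 8
Step 2: Total magnetization M = 8 - 8 = 0
Step 3: m = M/N = 0/16 = 0

0


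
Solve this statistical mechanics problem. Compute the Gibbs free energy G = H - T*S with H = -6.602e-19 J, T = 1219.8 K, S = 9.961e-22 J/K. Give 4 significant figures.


Step 1: T*S = 1219.8 * 9.961e-22 = 1.215e-18 J
Step 2: G = H - T*S = -6.602e-19 - 1.215e-18
Step 3: G = -1.875e-18 J

-1.875e-18


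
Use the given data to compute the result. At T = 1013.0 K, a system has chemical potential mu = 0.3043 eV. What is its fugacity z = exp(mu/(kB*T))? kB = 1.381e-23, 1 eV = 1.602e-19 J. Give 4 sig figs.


Step 1: Convert mu to Joules: 0.3043*1.602e-19 = 4.875e-20 J
Step 2: kB*T = 1.381e-23*1013.0 = 1.399e-20 J
Step 3: mu/(kB*T) = 3.485
Step 4: z = exp(3.485) = 32.61

32.61


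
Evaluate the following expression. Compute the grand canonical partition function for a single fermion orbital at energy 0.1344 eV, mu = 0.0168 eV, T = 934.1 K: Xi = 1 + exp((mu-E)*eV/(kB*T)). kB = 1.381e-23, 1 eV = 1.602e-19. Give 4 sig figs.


Step 1: (mu - E) = 0.0168 - 0.1344 = -0.1176 eV
Step 2: x = (mu-E)*eV/(kB*T) = -0.1176*1.602e-19/(1.381e-23*934.1) = -1.46
Step 3: exp(x) = 0.2321
Step 4: Xi = 1 + 0.2321 = 1.232

1.232


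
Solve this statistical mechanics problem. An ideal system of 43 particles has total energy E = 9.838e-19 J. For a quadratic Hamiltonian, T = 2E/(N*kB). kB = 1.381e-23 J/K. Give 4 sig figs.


Step 1: Numerator = 2*E = 2*9.838e-19 = 1.968e-18 J
Step 2: Denominator = N*kB = 43*1.381e-23 = 5.938e-22
Step 3: T = 1.968e-18 / 5.938e-22 = 3313 K

3313


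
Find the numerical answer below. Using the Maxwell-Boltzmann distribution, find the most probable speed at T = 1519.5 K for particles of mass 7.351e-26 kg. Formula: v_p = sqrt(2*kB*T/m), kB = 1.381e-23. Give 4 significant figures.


Step 1: Numerator = 2*kB*T = 2*1.381e-23*1519.5 = 4.197e-20
Step 2: Ratio = 4.197e-20 / 7.351e-26 = 5.709e+05
Step 3: v_p = sqrt(5.709e+05) = 755.6 m/s

755.6


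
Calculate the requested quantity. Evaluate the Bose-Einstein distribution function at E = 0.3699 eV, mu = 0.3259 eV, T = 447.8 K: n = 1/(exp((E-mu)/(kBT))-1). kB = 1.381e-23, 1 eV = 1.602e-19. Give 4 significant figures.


Step 1: (E - mu) = 0.044 eV
Step 2: x = (E-mu)*eV/(kB*T) = 0.044*1.602e-19/(1.381e-23*447.8) = 1.14
Step 3: exp(x) = 3.126
Step 4: n = 1/(exp(x)-1) = 0.4703

0.4703


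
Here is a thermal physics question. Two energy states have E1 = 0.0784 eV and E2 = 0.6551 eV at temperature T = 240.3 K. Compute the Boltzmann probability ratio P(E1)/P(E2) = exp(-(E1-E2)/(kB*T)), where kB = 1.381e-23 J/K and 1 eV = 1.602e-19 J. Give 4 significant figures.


Step 1: Compute energy difference dE = E1 - E2 = 0.0784 - 0.6551 = -0.5767 eV
Step 2: Convert to Joules: dE_J = -0.5767 * 1.602e-19 = -9.239e-20 J
Step 3: Compute exponent = -dE_J / (kB * T) = -(-9.239e-20) / (1.381e-23 * 240.3) = 27.84
Step 4: P(E1)/P(E2) = exp(27.84) = 1.232e+12

1.232e+12


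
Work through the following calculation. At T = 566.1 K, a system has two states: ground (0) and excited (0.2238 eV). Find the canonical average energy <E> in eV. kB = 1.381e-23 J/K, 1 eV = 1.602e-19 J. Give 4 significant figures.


Step 1: beta*E = 0.2238*1.602e-19/(1.381e-23*566.1) = 4.586
Step 2: exp(-beta*E) = 0.01019
Step 3: <E> = 0.2238*0.01019/(1+0.01019) = 0.002258 eV

0.002258


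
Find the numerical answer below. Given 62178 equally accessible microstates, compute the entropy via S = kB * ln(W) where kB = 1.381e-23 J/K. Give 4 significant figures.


Step 1: ln(W) = ln(62178) = 11.04
Step 2: S = kB * ln(W) = 1.381e-23 * 11.04
Step 3: S = 1.524e-22 J/K

1.524e-22


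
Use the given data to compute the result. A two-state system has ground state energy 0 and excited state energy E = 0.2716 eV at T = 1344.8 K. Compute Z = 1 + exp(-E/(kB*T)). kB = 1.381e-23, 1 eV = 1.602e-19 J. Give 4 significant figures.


Step 1: Compute beta*E = E*eV/(kB*T) = 0.2716*1.602e-19/(1.381e-23*1344.8) = 2.343
Step 2: exp(-beta*E) = exp(-2.343) = 0.09606
Step 3: Z = 1 + 0.09606 = 1.096

1.096


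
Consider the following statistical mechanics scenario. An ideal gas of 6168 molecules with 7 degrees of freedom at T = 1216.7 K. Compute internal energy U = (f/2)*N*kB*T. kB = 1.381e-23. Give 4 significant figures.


Step 1: f/2 = 7/2 = 3.5
Step 2: N*kB*T = 6168*1.381e-23*1216.7 = 1.036e-16
Step 3: U = 3.5 * 1.036e-16 = 3.627e-16 J

3.627e-16


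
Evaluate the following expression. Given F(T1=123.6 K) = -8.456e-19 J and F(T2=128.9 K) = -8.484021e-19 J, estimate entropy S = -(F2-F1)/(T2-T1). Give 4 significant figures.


Step 1: dF = F2 - F1 = -8.484021e-19 - (-8.456e-19) = -2.8021e-21 J
Step 2: dT = T2 - T1 = 128.9 - 123.6 = 5.3 K
Step 3: S = -dF/dT = -(-2.8021e-21)/5.3 = 5.287e-22 J/K

5.287e-22


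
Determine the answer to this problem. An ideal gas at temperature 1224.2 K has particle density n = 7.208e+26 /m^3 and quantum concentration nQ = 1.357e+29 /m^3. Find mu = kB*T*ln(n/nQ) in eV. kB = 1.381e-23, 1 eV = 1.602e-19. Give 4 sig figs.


Step 1: n/nQ = 7.208e+26/1.357e+29 = 0.005312
Step 2: ln(n/nQ) = -5.238
Step 3: mu = kB*T*ln(n/nQ) = 1.691e-20*-5.238 = -8.855e-20 J
Step 4: Convert to eV: -8.855e-20/1.602e-19 = -0.5528 eV

-0.5528


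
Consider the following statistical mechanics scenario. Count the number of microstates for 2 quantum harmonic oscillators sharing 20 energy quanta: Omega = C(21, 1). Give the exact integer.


Step 1: Use binomial coefficient C(21, 1)
Step 2: Numerator = 21! / 20!
Step 3: Denominator = 1!
Step 4: Omega = 21

21


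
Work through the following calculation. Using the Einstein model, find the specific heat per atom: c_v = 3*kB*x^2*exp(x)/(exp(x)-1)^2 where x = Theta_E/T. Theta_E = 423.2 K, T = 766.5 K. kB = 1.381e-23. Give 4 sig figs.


Step 1: x = Theta_E/T = 423.2/766.5 = 0.5521
Step 2: x^2 = 0.3048
Step 3: exp(x) = 1.737
Step 4: c_v = 3*1.381e-23*0.3048*1.737/(1.737-1)^2 = 4.039e-23

4.039e-23


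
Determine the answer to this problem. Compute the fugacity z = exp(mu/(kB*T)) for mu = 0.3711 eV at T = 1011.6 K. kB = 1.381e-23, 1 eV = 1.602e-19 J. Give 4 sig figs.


Step 1: Convert mu to Joules: 0.3711*1.602e-19 = 5.945e-20 J
Step 2: kB*T = 1.381e-23*1011.6 = 1.397e-20 J
Step 3: mu/(kB*T) = 4.256
Step 4: z = exp(4.256) = 70.49

70.49


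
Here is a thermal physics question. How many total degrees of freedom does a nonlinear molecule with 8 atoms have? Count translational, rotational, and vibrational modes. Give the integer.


Step 1: Translational DOF = 3
Step 2: Rotational DOF (nonlinear) = 3
Step 3: Vibrational DOF = 3*8 - 6 = 18
Step 4: Total = 3 + 3 + 18 = 24

24


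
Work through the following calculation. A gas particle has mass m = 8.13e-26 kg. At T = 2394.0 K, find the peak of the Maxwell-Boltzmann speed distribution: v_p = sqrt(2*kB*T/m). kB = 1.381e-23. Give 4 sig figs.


Step 1: Numerator = 2*kB*T = 2*1.381e-23*2394.0 = 6.612e-20
Step 2: Ratio = 6.612e-20 / 8.13e-26 = 8.133e+05
Step 3: v_p = sqrt(8.133e+05) = 901.8 m/s

901.8


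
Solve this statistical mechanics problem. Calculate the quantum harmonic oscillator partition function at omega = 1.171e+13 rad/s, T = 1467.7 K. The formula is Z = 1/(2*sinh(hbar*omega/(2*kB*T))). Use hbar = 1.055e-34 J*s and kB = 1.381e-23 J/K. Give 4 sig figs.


Step 1: Compute x = hbar*omega/(kB*T) = 1.055e-34*1.171e+13/(1.381e-23*1467.7) = 0.06095
Step 2: x/2 = 0.03048
Step 3: sinh(x/2) = 0.03048
Step 4: Z = 1/(2*0.03048) = 16.4

16.4


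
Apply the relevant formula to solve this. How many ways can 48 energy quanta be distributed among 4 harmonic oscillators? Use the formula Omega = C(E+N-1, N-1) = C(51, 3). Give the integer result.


Step 1: Use binomial coefficient C(51, 3)
Step 2: Numerator = 51! / 48!
Step 3: Denominator = 3!
Step 4: Omega = 20825

20825


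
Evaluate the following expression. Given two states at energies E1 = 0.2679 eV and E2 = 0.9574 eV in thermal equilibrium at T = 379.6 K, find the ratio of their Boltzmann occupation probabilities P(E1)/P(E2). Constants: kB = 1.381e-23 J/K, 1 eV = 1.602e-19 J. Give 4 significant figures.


Step 1: Compute energy difference dE = E1 - E2 = 0.2679 - 0.9574 = -0.6895 eV
Step 2: Convert to Joules: dE_J = -0.6895 * 1.602e-19 = -1.105e-19 J
Step 3: Compute exponent = -dE_J / (kB * T) = -(-1.105e-19) / (1.381e-23 * 379.6) = 21.07
Step 4: P(E1)/P(E2) = exp(21.07) = 1.415e+09

1.415e+09


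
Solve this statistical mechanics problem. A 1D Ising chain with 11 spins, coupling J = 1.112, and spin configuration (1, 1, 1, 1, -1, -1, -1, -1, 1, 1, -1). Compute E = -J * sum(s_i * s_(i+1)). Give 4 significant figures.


Step 1: Nearest-neighbor products: 1, 1, 1, -1, 1, 1, 1, -1, 1, -1
Step 2: Sum of products = 4
Step 3: E = -1.112 * 4 = -4.448

-4.448


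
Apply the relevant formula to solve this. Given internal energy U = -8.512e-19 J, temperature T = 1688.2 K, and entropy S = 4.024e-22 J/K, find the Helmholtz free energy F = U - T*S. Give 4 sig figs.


Step 1: T*S = 1688.2 * 4.024e-22 = 6.793e-19 J
Step 2: F = U - T*S = -8.512e-19 - 6.793e-19
Step 3: F = -1.531e-18 J

-1.531e-18
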